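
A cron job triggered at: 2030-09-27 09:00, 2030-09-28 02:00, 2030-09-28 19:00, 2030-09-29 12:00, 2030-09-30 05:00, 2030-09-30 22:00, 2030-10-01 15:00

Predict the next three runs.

The interval is a steady 17 hours (17, 17, 17, 17, 17, 17).
2030-10-01 15:00 + 17 h = 2030-10-02 08:00.
2030-10-02 08:00 + 17 h = 2030-10-03 01:00.
2030-10-03 01:00 + 17 h = 2030-10-03 18:00.

2030-10-02 08:00, 2030-10-03 01:00, 2030-10-03 18:00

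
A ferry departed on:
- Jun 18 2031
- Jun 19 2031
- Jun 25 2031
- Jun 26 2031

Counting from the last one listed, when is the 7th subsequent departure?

Every event lands on a Wednesday or Thursday (gaps cycle 1, 6, 1).
So the schedule is: every Wednesday and Thursday.
The following Wednesday is Jul 2 2031.
The following Thursday is Jul 3 2031.
Next Wednesday: Jul 9 2031.
The following Thursday is Jul 10 2031.
Next Wednesday: Jul 16 2031.
Next Thursday: Jul 17 2031.
Next Wednesday: Jul 23 2031.

Jul 23 2031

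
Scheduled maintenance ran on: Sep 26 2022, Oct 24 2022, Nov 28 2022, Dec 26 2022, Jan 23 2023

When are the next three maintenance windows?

Feb 27 2023, Mar 27 2023, Apr 24 2023

All dates are Mondays, 28, 35, 28, 28 days apart.
Specifically, the 4th Monday of each month.
4th Monday of February 2023: Feb 27 2023.
4th Monday of March 2023: Mar 27 2023.
April 2023 — 4th Monday is Apr 24 2023.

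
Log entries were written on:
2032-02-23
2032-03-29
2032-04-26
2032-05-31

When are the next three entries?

2032-06-28, 2032-07-26, 2032-08-30

All Mondays; the gaps (35, 28, 35) vary with month length.
This is the last Monday of each month.
June 2032 ends with Monday 2032-06-28.
Last Monday of July 2032: 2032-07-26.
Last Monday of August 2032: 2032-08-30.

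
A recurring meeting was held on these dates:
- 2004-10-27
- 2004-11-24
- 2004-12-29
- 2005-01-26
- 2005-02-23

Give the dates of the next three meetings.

2005-03-30, 2005-04-27, 2005-05-25

Every date is a Wednesday; gaps 28, 35, 28, 28 days.
Each is the last Wednesday of its month (at least one falls on the 29th or later, ruling out '4th Wednesday').
Last Wednesday of March 2005: 2005-03-30.
Last Wednesday of April 2005: 2005-04-27.
May 2005 ends with Wednesday 2005-05-25.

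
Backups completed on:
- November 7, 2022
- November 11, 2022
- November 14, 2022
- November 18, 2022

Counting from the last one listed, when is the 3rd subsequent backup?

The gap pattern 4, 3, 4 repeats every 2 events.
These are the Mondays and Fridays of each week.
The following Monday is November 21, 2022.
The following Friday is November 25, 2022.
The following Monday is November 28, 2022.

November 28, 2022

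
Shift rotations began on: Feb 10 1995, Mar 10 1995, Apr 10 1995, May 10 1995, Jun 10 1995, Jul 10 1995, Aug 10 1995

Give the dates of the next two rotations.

Sep 10 1995, Oct 10 1995

Gaps: 28, 31, 30, 31, 30, 31 days — not constant. Every event is on the 10th of the month.
Pattern: the 10th of each month.
Next: September 1995 → Sep 10 1995.
Next: October 1995 → Oct 10 1995.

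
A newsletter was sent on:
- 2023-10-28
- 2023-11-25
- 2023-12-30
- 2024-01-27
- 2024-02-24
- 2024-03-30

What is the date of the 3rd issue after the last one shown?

Every date is a Saturday; gaps 28, 35, 28, 28, 35 days.
Each is the last Saturday of its month (at least one falls on the 29th or later, ruling out '4th Saturday').
April 2024 ends with Saturday 2024-04-27.
Last Saturday of May 2024: 2024-05-25.
Last Saturday of June 2024: 2024-06-29.

2024-06-29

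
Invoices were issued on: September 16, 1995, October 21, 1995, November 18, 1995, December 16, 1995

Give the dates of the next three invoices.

January 20, 1996; February 17, 1996; March 16, 1996

All dates are Saturdays, 35, 28, 28 days apart.
Specifically, the 3rd Saturday of each month.
January 1996 — 3rd Saturday is January 20, 1996.
3rd Saturday of February 1996: February 17, 1996.
3rd Saturday of March 1996: March 16, 1996.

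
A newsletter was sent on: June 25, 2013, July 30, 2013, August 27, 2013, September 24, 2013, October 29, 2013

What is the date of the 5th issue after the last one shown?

These are Tuesdays with 35, 28, 28, 35-day gaps.
Each is the final Tuesday of its month — July 30, 2013 is past the 28th, so '4th Tuesday' doesn't fit.
November 2013 ends with Tuesday November 26, 2013.
December 2013 ends with Tuesday December 31, 2013.
January 2014 ends with Tuesday January 28, 2014.
Last Tuesday of February 2014: February 25, 2014.
March 2014 ends with Tuesday March 25, 2014.

March 25, 2014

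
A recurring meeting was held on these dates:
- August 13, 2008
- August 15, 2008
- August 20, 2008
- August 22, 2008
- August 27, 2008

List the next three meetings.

August 29, 2008; September 3, 2008; September 5, 2008

The gap pattern 2, 5, 2, 5 repeats every 2 events.
These are the Wednesdays and Fridays of each week.
The following Friday is August 29, 2008.
Next Wednesday: September 3, 2008.
Next Friday: September 5, 2008.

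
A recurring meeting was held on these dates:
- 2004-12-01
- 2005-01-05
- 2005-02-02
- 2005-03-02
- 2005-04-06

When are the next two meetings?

2005-05-04, 2005-06-01

Gaps: 35, 28, 28, 35 days — a mix of 28 and 35. Every date is a Wednesday.
Each is the 1st Wednesday of its month.
1st Wednesday of May 2005: 2005-05-04.
June 2005 — 1st Wednesday is 2005-06-01.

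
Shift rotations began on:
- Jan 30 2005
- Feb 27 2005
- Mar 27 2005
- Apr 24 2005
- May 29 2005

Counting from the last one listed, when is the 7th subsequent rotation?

These are Sundays with 28, 28, 28, 35-day gaps.
Each is the final Sunday of its month — Jan 30 2005 is past the 28th, so '4th Sunday' doesn't fit.
Last Sunday of June 2005: Jun 26 2005.
Last Sunday of July 2005: Jul 31 2005.
Last Sunday of August 2005: Aug 28 2005.
September 2005 ends with Sunday Sep 25 2005.
Last Sunday of October 2005: Oct 30 2005.
Last Sunday of November 2005: Nov 27 2005.
Last Sunday of December 2005: Dec 25 2005.

Dec 25 2005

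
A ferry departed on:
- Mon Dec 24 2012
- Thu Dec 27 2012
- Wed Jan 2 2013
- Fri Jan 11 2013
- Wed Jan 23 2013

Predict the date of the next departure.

Thu Feb 7 2013

Intervals are 3, 6, 9, 12 days — an arithmetic progression with common difference 3.
Next gap: 15 days. Wed Jan 23 2013 + 15 days = Thu Feb 7 2013.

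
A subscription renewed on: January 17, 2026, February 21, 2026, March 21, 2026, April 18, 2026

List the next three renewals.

May 16, 2026; June 20, 2026; July 18, 2026

These are Saturdays at 28- or 35-day spacing (35, 28, 28).
The pattern: 3rd Saturday of the month.
May 2026 — 3rd Saturday is May 16, 2026.
June 2026 — 3rd Saturday is June 20, 2026.
3rd Saturday of July 2026: July 18, 2026.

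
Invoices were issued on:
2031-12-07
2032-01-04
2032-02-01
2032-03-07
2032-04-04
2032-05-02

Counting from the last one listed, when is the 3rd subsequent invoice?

2032-08-01

All dates are Sundays, 28, 28, 35, 28, 28 days apart.
Specifically, the 1st Sunday of each month.
1st Sunday of June 2032: 2032-06-06.
July 2032 — 1st Sunday is 2032-07-04.
August 2032 — 1st Sunday is 2032-08-01.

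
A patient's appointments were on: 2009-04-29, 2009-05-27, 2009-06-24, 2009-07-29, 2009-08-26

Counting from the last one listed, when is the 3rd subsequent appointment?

2009-11-25

All Wednesdays; the gaps (28, 28, 35, 28) vary with month length.
This is the last Wednesday of each month.
Last Wednesday of September 2009: 2009-09-30.
October 2009 ends with Wednesday 2009-10-28.
Last Wednesday of November 2009: 2009-11-25.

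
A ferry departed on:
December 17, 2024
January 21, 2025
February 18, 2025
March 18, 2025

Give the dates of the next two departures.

These are Tuesdays at 28- or 35-day spacing (35, 28, 28).
The pattern: 3rd Tuesday of the month.
April 2025 — 3rd Tuesday is April 15, 2025.
May 2025 — 3rd Tuesday is May 20, 2025.

April 15, 2025; May 20, 2025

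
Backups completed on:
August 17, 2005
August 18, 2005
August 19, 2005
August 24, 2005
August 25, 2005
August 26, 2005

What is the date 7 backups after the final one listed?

Gaps: 1, 1, 5, 1, 1 days — not constant, but cyclic with period 3.
The events fall on every Wednesday, Thursday and Friday.
Next Wednesday: August 31, 2005.
The following Thursday is September 1, 2005.
The following Friday is September 2, 2005.
The following Wednesday is September 7, 2005.
The following Thursday is September 8, 2005.
The following Friday is September 9, 2005.
The following Wednesday is September 14, 2005.

September 14, 2005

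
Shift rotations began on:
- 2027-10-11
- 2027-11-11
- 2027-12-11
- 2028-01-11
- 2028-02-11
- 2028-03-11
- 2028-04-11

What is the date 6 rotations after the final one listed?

Each date is the 11th; the gaps (31, 30, 31, 31, 29, 31) track the month lengths.
The rule is the 11th of each month.
May 2028: 2028-05-11.
Next: June 2028 → 2028-06-11.
Next: July 2028 → 2028-07-11.
August 2028: 2028-08-11.
September 2028: 2028-09-11.
October 2028: 2028-10-11.

2028-10-11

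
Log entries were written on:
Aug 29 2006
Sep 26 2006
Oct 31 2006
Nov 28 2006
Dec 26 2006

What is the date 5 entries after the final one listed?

May 29 2007

All Tuesdays; the gaps (28, 35, 28, 28) vary with month length.
This is the last Tuesday of each month.
January 2007 ends with Tuesday Jan 30 2007.
Last Tuesday of February 2007: Feb 27 2007.
Last Tuesday of March 2007: Mar 27 2007.
Last Tuesday of April 2007: Apr 24 2007.
May 2007 ends with Tuesday May 29 2007.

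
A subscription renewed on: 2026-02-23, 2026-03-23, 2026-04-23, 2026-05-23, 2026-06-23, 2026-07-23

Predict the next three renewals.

2026-08-23, 2026-09-23, 2026-10-23

Each date is the 23rd; the gaps (28, 31, 30, 31, 30) track the month lengths.
The rule is the 23rd of each month.
Next: August 2026 → 2026-08-23.
Next: September 2026 → 2026-09-23.
October 2026: 2026-10-23.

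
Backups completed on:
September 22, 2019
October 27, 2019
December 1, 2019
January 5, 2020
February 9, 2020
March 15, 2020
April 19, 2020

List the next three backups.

Every event comes 35 days after the last (35, 35, 35, 35, 35, 35).
April 19, 2020 + 35 days = May 24, 2020.
May 24, 2020 + 35 days = June 28, 2020.
June 28, 2020 + 35 days = August 2, 2020.

May 24, 2020; June 28, 2020; August 2, 2020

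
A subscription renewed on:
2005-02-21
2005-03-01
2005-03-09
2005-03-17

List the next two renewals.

2005-03-25, 2005-04-02

Gaps between consecutive events: 8, 8, 8 days — a constant 8-day interval.
2005-03-17 + 8 days = 2005-03-25.
2005-03-25 + 8 days = 2005-04-02.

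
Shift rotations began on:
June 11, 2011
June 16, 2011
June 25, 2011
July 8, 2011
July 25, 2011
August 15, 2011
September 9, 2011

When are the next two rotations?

Gaps: 5, 9, 13, 17, 21, 25 days — each gap is 4 larger than the previous one.
Next gap: 29 days. September 9, 2011 + 29 days = October 8, 2011.
Next gap: 33 days. October 8, 2011 + 33 days = November 10, 2011.

October 8, 2011; November 10, 2011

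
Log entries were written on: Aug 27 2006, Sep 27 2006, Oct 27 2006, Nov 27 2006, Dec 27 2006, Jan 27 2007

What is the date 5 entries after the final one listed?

Jun 27 2007

Each date is the 27th; the gaps (31, 30, 31, 30, 31) track the month lengths.
The rule is the 27th of each month.
February 2007: Feb 27 2007.
March 2007: Mar 27 2007.
April 2007: Apr 27 2007.
May 2007: May 27 2007.
Next: June 2007 → Jun 27 2007.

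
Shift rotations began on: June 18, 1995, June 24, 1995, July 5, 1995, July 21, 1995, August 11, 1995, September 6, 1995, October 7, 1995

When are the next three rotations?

November 12, 1995; December 23, 1995; February 7, 1996

Intervals are 6, 11, 16, 21, 26, 31 days — an arithmetic progression with common difference 5.
Next gap: 36 days. October 7, 1995 + 36 days = November 12, 1995.
Next gap: 41 days. November 12, 1995 + 41 days = December 23, 1995.
Next gap: 46 days. December 23, 1995 + 46 days = February 7, 1996.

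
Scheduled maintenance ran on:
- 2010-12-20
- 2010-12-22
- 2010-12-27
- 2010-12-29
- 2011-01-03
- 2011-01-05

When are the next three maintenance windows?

The gap pattern 2, 5, 2, 5, 2 repeats every 2 events.
These are the Mondays and Wednesdays of each week.
Next Monday: 2011-01-10.
The following Wednesday is 2011-01-12.
Next Monday: 2011-01-17.

2011-01-10, 2011-01-12, 2011-01-17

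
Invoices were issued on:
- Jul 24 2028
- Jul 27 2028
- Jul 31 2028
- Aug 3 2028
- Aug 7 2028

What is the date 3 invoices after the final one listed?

Aug 17 2028

The gap pattern 3, 4, 3, 4 repeats every 2 events.
These are the Mondays and Thursdays of each week.
The following Thursday is Aug 10 2028.
Next Monday: Aug 14 2028.
The following Thursday is Aug 17 2028.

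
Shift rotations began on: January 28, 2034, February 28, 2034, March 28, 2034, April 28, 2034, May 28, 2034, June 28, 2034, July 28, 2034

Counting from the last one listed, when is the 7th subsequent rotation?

The day-of-month is always 28 (31, 28, 31, 30, 31, 30 days between events).
So this recurs on the 28th of each month.
Next: August 2034 → August 28, 2034.
September 2034: September 28, 2034.
October 2034: October 28, 2034.
November 2034: November 28, 2034.
December 2034: December 28, 2034.
January 2035: January 28, 2035.
February 2035: February 28, 2035.

February 28, 2035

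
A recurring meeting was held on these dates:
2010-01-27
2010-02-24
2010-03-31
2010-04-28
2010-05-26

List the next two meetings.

All Wednesdays; the gaps (28, 35, 28, 28) vary with month length.
This is the last Wednesday of each month.
June 2010 ends with Wednesday 2010-06-30.
Last Wednesday of July 2010: 2010-07-28.

2010-06-30, 2010-07-28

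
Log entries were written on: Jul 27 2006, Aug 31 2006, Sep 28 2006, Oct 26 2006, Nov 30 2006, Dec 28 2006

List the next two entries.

Jan 25 2007, Feb 22 2007

Every date is a Thursday; gaps 35, 28, 28, 35, 28 days.
Each is the last Thursday of its month (at least one falls on the 29th or later, ruling out '4th Thursday').
Last Thursday of January 2007: Jan 25 2007.
February 2007 ends with Thursday Feb 22 2007.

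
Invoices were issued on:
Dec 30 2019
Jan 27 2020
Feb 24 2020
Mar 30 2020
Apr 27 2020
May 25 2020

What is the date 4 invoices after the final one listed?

Every date is a Monday; gaps 28, 28, 35, 28, 28 days.
Each is the last Monday of its month (at least one falls on the 29th or later, ruling out '4th Monday').
June 2020 ends with Monday Jun 29 2020.
July 2020 ends with Monday Jul 27 2020.
Last Monday of August 2020: Aug 31 2020.
Last Monday of September 2020: Sep 28 2020.

Sep 28 2020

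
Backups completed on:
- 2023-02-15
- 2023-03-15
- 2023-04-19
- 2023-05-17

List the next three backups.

2023-06-21, 2023-07-19, 2023-08-16

All dates are Wednesdays, 28, 35, 28 days apart.
Specifically, the 3rd Wednesday of each month.
3rd Wednesday of June 2023: 2023-06-21.
3rd Wednesday of July 2023: 2023-07-19.
3rd Wednesday of August 2023: 2023-08-16.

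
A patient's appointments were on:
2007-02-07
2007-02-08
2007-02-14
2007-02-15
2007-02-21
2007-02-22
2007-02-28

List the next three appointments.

2007-03-01, 2007-03-07, 2007-03-08

The gap pattern 1, 6, 1, 6, 1, 6 repeats every 2 events.
These are the Wednesdays and Thursdays of each week.
Next Thursday: 2007-03-01.
Next Wednesday: 2007-03-07.
The following Thursday is 2007-03-08.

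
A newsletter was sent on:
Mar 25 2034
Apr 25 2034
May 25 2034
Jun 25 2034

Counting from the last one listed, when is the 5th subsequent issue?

Gaps: 31, 30, 31 days — not constant. Every event is on the 25th of the month.
Pattern: the 25th of each month.
July 2034: Jul 25 2034.
August 2034: Aug 25 2034.
Next: September 2034 → Sep 25 2034.
October 2034: Oct 25 2034.
November 2034: Nov 25 2034.

Nov 25 2034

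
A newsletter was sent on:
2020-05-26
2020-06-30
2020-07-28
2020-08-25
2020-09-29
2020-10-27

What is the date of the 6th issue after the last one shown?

2021-04-27

All Tuesdays; the gaps (35, 28, 28, 35, 28) vary with month length.
This is the last Tuesday of each month.
November 2020 ends with Tuesday 2020-11-24.
December 2020 ends with Tuesday 2020-12-29.
January 2021 ends with Tuesday 2021-01-26.
February 2021 ends with Tuesday 2021-02-23.
Last Tuesday of March 2021: 2021-03-30.
Last Tuesday of April 2021: 2021-04-27.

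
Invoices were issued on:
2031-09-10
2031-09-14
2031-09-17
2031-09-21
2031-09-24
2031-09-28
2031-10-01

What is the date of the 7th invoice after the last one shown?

2031-10-26

Gaps: 4, 3, 4, 3, 4, 3 days — not constant, but cyclic with period 2.
The events fall on every Wednesday and Sunday.
The following Sunday is 2031-10-05.
Next Wednesday: 2031-10-08.
Next Sunday: 2031-10-12.
Next Wednesday: 2031-10-15.
Next Sunday: 2031-10-19.
The following Wednesday is 2031-10-22.
Next Sunday: 2031-10-26.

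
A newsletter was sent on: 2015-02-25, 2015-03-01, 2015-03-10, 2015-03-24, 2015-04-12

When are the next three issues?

Intervals are 4, 9, 14, 19 days — an arithmetic progression with common difference 5.
Next gap: 24 days. 2015-04-12 + 24 days = 2015-05-06.
Next gap: 29 days. 2015-05-06 + 29 days = 2015-06-04.
Next gap: 34 days. 2015-06-04 + 34 days = 2015-07-08.

2015-05-06, 2015-06-04, 2015-07-08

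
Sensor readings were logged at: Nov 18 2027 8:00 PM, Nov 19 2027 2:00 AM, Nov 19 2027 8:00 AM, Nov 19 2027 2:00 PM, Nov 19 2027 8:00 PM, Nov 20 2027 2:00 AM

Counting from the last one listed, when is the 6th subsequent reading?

The interval is a steady 6 hours (6, 6, 6, 6, 6).
Nov 20 2027 2:00 AM + 6 h = Nov 20 2027 8:00 AM.
Nov 20 2027 8:00 AM + 6 h = Nov 20 2027 2:00 PM.
Nov 20 2027 2:00 PM + 6 h = Nov 20 2027 8:00 PM.
Nov 20 2027 8:00 PM + 6 h = Nov 21 2027 2:00 AM.
Nov 21 2027 2:00 AM + 6 h = Nov 21 2027 8:00 AM.
Nov 21 2027 8:00 AM + 6 h = Nov 21 2027 2:00 PM.

Nov 21 2027 2:00 PM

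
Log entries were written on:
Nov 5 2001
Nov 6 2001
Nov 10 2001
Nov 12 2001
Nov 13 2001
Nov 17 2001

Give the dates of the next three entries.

Gaps: 1, 4, 2, 1, 4 days — not constant, but cyclic with period 3.
The events fall on every Monday, Tuesday and Saturday.
The following Monday is Nov 19 2001.
Next Tuesday: Nov 20 2001.
Next Saturday: Nov 24 2001.

Nov 19 2001, Nov 20 2001, Nov 24 2001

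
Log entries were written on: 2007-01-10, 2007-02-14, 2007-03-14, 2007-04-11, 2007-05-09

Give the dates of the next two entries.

2007-06-13, 2007-07-11

These are Wednesdays at 28- or 35-day spacing (35, 28, 28, 28).
The pattern: 2nd Wednesday of the month.
2nd Wednesday of June 2007: 2007-06-13.
July 2007 — 2nd Wednesday is 2007-07-11.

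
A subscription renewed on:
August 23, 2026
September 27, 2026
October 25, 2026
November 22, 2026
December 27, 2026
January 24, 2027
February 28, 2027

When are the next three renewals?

March 28, 2027; April 25, 2027; May 23, 2027

Gaps: 35, 28, 28, 35, 28, 35 days — a mix of 28 and 35. Every date is a Sunday.
Each is the 4th Sunday of its month.
March 2027 — 4th Sunday is March 28, 2027.
4th Sunday of April 2027: April 25, 2027.
May 2027 — 4th Sunday is May 23, 2027.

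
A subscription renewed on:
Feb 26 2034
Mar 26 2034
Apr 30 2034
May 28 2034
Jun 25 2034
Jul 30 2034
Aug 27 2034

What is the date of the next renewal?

These are Sundays with 28, 35, 28, 28, 35, 28-day gaps.
Each is the final Sunday of its month — Apr 30 2034 is past the 28th, so '4th Sunday' doesn't fit.
Last Sunday of September 2034: Sep 24 2034.

Sep 24 2034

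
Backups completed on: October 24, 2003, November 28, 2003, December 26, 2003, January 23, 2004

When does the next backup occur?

All dates are Fridays, 35, 28, 28 days apart.
Specifically, the 4th Friday of each month.
February 2004 — 4th Friday is February 27, 2004.

February 27, 2004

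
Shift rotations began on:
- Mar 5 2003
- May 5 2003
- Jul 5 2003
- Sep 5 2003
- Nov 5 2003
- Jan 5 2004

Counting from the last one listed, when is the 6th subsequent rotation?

Each date is the 5th; the gaps (61, 61, 62, 61, 61) track the month lengths.
The rule is the 5th of every 2 months.
March 2004: Mar 5 2004.
Next: May 2004 → May 5 2004.
Next: July 2004 → Jul 5 2004.
September 2004: Sep 5 2004.
Next: November 2004 → Nov 5 2004.
Next: January 2005 → Jan 5 2005.

Jan 5 2005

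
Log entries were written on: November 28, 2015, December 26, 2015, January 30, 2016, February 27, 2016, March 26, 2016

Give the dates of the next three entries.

These are Saturdays with 28, 35, 28, 28-day gaps.
Each is the final Saturday of its month — January 30, 2016 is past the 28th, so '4th Saturday' doesn't fit.
Last Saturday of April 2016: April 30, 2016.
Last Saturday of May 2016: May 28, 2016.
Last Saturday of June 2016: June 25, 2016.

April 30, 2016; May 28, 2016; June 25, 2016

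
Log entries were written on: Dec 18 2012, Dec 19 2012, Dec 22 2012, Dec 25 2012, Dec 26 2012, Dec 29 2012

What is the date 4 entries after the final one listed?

The gap pattern 1, 3, 3, 1, 3 repeats every 3 events.
These are the Tuesdays, Wednesdays and Saturdays of each week.
Next Tuesday: Jan 1 2013.
The following Wednesday is Jan 2 2013.
The following Saturday is Jan 5 2013.
The following Tuesday is Jan 8 2013.

Jan 8 2013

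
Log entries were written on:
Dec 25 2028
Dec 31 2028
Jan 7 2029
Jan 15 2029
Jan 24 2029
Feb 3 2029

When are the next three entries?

Feb 14 2029, Feb 26 2029, Mar 11 2029

Gaps: 6, 7, 8, 9, 10 days — each gap is 1 larger than the previous one.
Next gap: 11 days. Feb 3 2029 + 11 days = Feb 14 2029.
Next gap: 12 days. Feb 14 2029 + 12 days = Feb 26 2029.
Next gap: 13 days. Feb 26 2029 + 13 days = Mar 11 2029.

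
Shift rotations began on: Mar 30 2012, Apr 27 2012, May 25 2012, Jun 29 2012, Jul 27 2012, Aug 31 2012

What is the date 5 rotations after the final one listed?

Jan 25 2013

All Fridays; the gaps (28, 28, 35, 28, 35) vary with month length.
This is the last Friday of each month.
Last Friday of September 2012: Sep 28 2012.
October 2012 ends with Friday Oct 26 2012.
Last Friday of November 2012: Nov 30 2012.
December 2012 ends with Friday Dec 28 2012.
January 2013 ends with Friday Jan 25 2013.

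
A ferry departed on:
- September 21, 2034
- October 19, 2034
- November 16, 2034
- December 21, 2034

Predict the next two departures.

January 18, 2035; February 15, 2035

These are Thursdays at 28- or 35-day spacing (28, 28, 35).
The pattern: 3rd Thursday of the month.
January 2035 — 3rd Thursday is January 18, 2035.
3rd Thursday of February 2035: February 15, 2035.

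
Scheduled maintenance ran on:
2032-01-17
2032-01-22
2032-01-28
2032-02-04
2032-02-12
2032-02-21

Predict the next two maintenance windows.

2032-03-02, 2032-03-13

Intervals are 5, 6, 7, 8, 9 days — an arithmetic progression with common difference 1.
Next gap: 10 days. 2032-02-21 + 10 days = 2032-03-02.
Next gap: 11 days. 2032-03-02 + 11 days = 2032-03-13.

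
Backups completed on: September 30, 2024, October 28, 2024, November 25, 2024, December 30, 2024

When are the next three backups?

These are Mondays with 28, 28, 35-day gaps.
Each is the final Monday of its month — September 30, 2024 is past the 28th, so '4th Monday' doesn't fit.
January 2025 ends with Monday January 27, 2025.
Last Monday of February 2025: February 24, 2025.
Last Monday of March 2025: March 31, 2025.

January 27, 2025; February 24, 2025; March 31, 2025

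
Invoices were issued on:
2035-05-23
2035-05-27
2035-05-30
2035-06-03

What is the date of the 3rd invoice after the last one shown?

Gaps: 4, 3, 4 days — not constant, but cyclic with period 2.
The events fall on every Wednesday and Sunday.
The following Wednesday is 2035-06-06.
Next Sunday: 2035-06-10.
Next Wednesday: 2035-06-13.

2035-06-13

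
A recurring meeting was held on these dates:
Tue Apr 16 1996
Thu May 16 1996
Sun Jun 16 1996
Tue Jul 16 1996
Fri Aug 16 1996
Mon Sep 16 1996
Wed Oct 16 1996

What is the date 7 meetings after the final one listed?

Gaps: 30, 31, 30, 31, 31, 30 days — not constant. Every event is on the 16th of the month.
Pattern: the 16th of each month.
Next: November 1996 → Sat Nov 16 1996.
December 1996: Mon Dec 16 1996.
January 1997: Thu Jan 16 1997.
February 1997: Sun Feb 16 1997.
Next: March 1997 → Sun Mar 16 1997.
April 1997: Wed Apr 16 1997.
Next: May 1997 → Fri May 16 1997.

Fri May 16 1997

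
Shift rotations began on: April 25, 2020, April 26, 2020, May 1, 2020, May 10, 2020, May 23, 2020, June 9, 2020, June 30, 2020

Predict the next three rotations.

July 25, 2020; August 23, 2020; September 25, 2020

Gaps: 1, 5, 9, 13, 17, 21 days — each gap is 4 larger than the previous one.
Next gap: 25 days. June 30, 2020 + 25 days = July 25, 2020.
Next gap: 29 days. July 25, 2020 + 29 days = August 23, 2020.
Next gap: 33 days. August 23, 2020 + 33 days = September 25, 2020.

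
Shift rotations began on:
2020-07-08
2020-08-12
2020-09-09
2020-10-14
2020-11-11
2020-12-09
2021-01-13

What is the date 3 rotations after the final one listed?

2021-04-14

Gaps: 35, 28, 35, 28, 28, 35 days — a mix of 28 and 35. Every date is a Wednesday.
Each is the 2nd Wednesday of its month.
2nd Wednesday of February 2021: 2021-02-10.
2nd Wednesday of March 2021: 2021-03-10.
2nd Wednesday of April 2021: 2021-04-14.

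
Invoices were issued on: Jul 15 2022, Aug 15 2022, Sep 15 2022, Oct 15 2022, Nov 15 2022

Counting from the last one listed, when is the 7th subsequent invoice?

Jun 15 2023

The day-of-month is always 15 (31, 31, 30, 31 days between events).
So this recurs on the 15th of each month.
Next: December 2022 → Dec 15 2022.
Next: January 2023 → Jan 15 2023.
February 2023: Feb 15 2023.
March 2023: Mar 15 2023.
Next: April 2023 → Apr 15 2023.
May 2023: May 15 2023.
June 2023: Jun 15 2023.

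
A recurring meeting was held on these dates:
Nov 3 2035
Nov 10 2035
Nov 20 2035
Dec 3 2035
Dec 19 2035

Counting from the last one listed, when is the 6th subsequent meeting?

May 26 2036

Gaps: 7, 10, 13, 16 days — each gap is 3 larger than the previous one.
Next gap: 19 days. Dec 19 2035 + 19 days = Jan 7 2036.
Next gap: 22 days. Jan 7 2036 + 22 days = Jan 29 2036.
Next gap: 25 days. Jan 29 2036 + 25 days = Feb 23 2036.
Next gap: 28 days. Feb 23 2036 + 28 days = Mar 22 2036.
Next gap: 31 days. Mar 22 2036 + 31 days = Apr 22 2036.
Next gap: 34 days. Apr 22 2036 + 34 days = May 26 2036.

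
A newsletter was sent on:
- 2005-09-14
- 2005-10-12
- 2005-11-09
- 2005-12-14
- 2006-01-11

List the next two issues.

All dates are Wednesdays, 28, 28, 35, 28 days apart.
Specifically, the 2nd Wednesday of each month.
February 2006 — 2nd Wednesday is 2006-02-08.
2nd Wednesday of March 2006: 2006-03-08.

2006-02-08, 2006-03-08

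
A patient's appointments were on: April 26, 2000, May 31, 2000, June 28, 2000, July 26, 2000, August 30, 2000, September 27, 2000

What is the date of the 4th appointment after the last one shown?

January 31, 2001

These are Wednesdays with 35, 28, 28, 35, 28-day gaps.
Each is the final Wednesday of its month — May 31, 2000 is past the 28th, so '4th Wednesday' doesn't fit.
Last Wednesday of October 2000: October 25, 2000.
November 2000 ends with Wednesday November 29, 2000.
December 2000 ends with Wednesday December 27, 2000.
Last Wednesday of January 2001: January 31, 2001.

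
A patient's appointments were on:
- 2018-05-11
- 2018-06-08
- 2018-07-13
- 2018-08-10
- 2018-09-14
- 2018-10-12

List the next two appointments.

2018-11-09, 2018-12-14

These are Fridays at 28- or 35-day spacing (28, 35, 28, 35, 28).
The pattern: 2nd Friday of the month.
2nd Friday of November 2018: 2018-11-09.
December 2018 — 2nd Friday is 2018-12-14.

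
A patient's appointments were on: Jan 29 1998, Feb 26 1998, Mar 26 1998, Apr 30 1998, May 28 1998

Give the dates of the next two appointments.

Every date is a Thursday; gaps 28, 28, 35, 28 days.
Each is the last Thursday of its month (at least one falls on the 29th or later, ruling out '4th Thursday').
June 1998 ends with Thursday Jun 25 1998.
Last Thursday of July 1998: Jul 30 1998.

Jun 25 1998, Jul 30 1998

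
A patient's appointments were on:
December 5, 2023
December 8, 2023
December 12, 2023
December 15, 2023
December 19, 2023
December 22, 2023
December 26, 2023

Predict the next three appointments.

Gaps: 3, 4, 3, 4, 3, 4 days — not constant, but cyclic with period 2.
The events fall on every Tuesday and Friday.
The following Friday is December 29, 2023.
Next Tuesday: January 2, 2024.
The following Friday is January 5, 2024.

December 29, 2023; January 2, 2024; January 5, 2024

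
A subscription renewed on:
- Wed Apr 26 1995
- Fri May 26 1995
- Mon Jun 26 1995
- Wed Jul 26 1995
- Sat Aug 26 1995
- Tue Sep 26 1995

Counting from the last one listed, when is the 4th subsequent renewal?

Gaps: 30, 31, 30, 31, 31 days — not constant. Every event is on the 26th of the month.
Pattern: the 26th of each month.
Next: October 1995 → Thu Oct 26 1995.
November 1995: Sun Nov 26 1995.
December 1995: Tue Dec 26 1995.
January 1996: Fri Jan 26 1996.

Fri Jan 26 1996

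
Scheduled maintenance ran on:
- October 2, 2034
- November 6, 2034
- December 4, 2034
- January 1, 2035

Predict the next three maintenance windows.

All dates are Mondays, 35, 28, 28 days apart.
Specifically, the 1st Monday of each month.
1st Monday of February 2035: February 5, 2035.
1st Monday of March 2035: March 5, 2035.
April 2035 — 1st Monday is April 2, 2035.

February 5, 2035; March 5, 2035; April 2, 2035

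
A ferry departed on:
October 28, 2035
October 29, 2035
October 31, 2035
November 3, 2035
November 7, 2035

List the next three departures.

Gaps: 1, 2, 3, 4 days — each gap is 1 larger than the previous one.
Next gap: 5 days. November 7, 2035 + 5 days = November 12, 2035.
Next gap: 6 days. November 12, 2035 + 6 days = November 18, 2035.
Next gap: 7 days. November 18, 2035 + 7 days = November 25, 2035.

November 12, 2035; November 18, 2035; November 25, 2035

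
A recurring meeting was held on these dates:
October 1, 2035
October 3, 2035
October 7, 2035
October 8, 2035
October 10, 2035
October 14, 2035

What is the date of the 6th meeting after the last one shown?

October 28, 2035

The gap pattern 2, 4, 1, 2, 4 repeats every 3 events.
These are the Mondays, Wednesdays and Sundays of each week.
The following Monday is October 15, 2035.
The following Wednesday is October 17, 2035.
Next Sunday: October 21, 2035.
Next Monday: October 22, 2035.
The following Wednesday is October 24, 2035.
The following Sunday is October 28, 2035.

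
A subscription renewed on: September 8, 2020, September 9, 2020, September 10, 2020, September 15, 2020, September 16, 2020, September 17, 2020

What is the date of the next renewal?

Every event lands on a Tuesday or Wednesday or Thursday (gaps cycle 1, 1, 5, 1, 1).
So the schedule is: every Tuesday, Wednesday and Thursday.
The following Tuesday is September 22, 2020.

September 22, 2020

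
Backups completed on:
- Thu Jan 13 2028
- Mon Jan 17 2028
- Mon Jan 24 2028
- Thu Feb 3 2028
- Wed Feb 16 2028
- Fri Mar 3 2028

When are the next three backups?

Intervals are 4, 7, 10, 13, 16 days — an arithmetic progression with common difference 3.
Next gap: 19 days. Fri Mar 3 2028 + 19 days = Wed Mar 22 2028.
Next gap: 22 days. Wed Mar 22 2028 + 22 days = Thu Apr 13 2028.
Next gap: 25 days. Thu Apr 13 2028 + 25 days = Mon May 8 2028.

Wed Mar 22 2028, Thu Apr 13 2028, Mon May 8 2028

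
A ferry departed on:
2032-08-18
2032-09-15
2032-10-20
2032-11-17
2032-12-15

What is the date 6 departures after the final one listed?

Gaps: 28, 35, 28, 28 days — a mix of 28 and 35. Every date is a Wednesday.
Each is the 3rd Wednesday of its month.
January 2033 — 3rd Wednesday is 2033-01-19.
3rd Wednesday of February 2033: 2033-02-16.
3rd Wednesday of March 2033: 2033-03-16.
April 2033 — 3rd Wednesday is 2033-04-20.
3rd Wednesday of May 2033: 2033-05-18.
3rd Wednesday of June 2033: 2033-06-15.

2033-06-15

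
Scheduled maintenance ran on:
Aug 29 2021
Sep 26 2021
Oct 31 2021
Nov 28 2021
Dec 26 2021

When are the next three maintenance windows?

These are Sundays with 28, 35, 28, 28-day gaps.
Each is the final Sunday of its month — Aug 29 2021 is past the 28th, so '4th Sunday' doesn't fit.
Last Sunday of January 2022: Jan 30 2022.
Last Sunday of February 2022: Feb 27 2022.
Last Sunday of March 2022: Mar 27 2022.

Jan 30 2022, Feb 27 2022, Mar 27 2022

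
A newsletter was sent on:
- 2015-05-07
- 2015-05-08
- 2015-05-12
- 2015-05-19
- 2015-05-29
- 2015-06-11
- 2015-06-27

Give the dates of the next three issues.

2015-07-16, 2015-08-07, 2015-09-01

Intervals are 1, 4, 7, 10, 13, 16 days — an arithmetic progression with common difference 3.
Next gap: 19 days. 2015-06-27 + 19 days = 2015-07-16.
Next gap: 22 days. 2015-07-16 + 22 days = 2015-08-07.
Next gap: 25 days. 2015-08-07 + 25 days = 2015-09-01.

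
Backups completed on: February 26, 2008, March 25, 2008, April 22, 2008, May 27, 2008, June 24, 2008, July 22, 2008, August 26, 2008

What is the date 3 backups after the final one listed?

These are Tuesdays at 28- or 35-day spacing (28, 28, 35, 28, 28, 35).
The pattern: 4th Tuesday of the month.
4th Tuesday of September 2008: September 23, 2008.
October 2008 — 4th Tuesday is October 28, 2008.
4th Tuesday of November 2008: November 25, 2008.

November 25, 2008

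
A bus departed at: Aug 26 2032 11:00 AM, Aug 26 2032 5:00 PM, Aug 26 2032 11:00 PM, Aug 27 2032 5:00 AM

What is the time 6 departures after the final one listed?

Aug 28 2032 5:00 PM

The interval is a steady 6 hours (6, 6, 6).
Aug 27 2032 5:00 AM + 6 h = Aug 27 2032 11:00 AM.
Aug 27 2032 11:00 AM + 6 h = Aug 27 2032 5:00 PM.
Aug 27 2032 5:00 PM + 6 h = Aug 27 2032 11:00 PM.
Aug 27 2032 11:00 PM + 6 h = Aug 28 2032 5:00 AM.
Aug 28 2032 5:00 AM + 6 h = Aug 28 2032 11:00 AM.
Aug 28 2032 11:00 AM + 6 h = Aug 28 2032 5:00 PM.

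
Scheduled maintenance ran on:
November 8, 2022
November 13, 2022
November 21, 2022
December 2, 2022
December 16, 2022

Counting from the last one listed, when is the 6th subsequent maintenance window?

Gaps: 5, 8, 11, 14 days — each gap is 3 larger than the previous one.
Next gap: 17 days. December 16, 2022 + 17 days = January 2, 2023.
Next gap: 20 days. January 2, 2023 + 20 days = January 22, 2023.
Next gap: 23 days. January 22, 2023 + 23 days = February 14, 2023.
Next gap: 26 days. February 14, 2023 + 26 days = March 12, 2023.
Next gap: 29 days. March 12, 2023 + 29 days = April 10, 2023.
Next gap: 32 days. April 10, 2023 + 32 days = May 12, 2023.

May 12, 2023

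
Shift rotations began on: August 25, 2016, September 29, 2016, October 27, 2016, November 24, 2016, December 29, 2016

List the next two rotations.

January 26, 2017; February 23, 2017

All Thursdays; the gaps (35, 28, 28, 35) vary with month length.
This is the last Thursday of each month.
January 2017 ends with Thursday January 26, 2017.
Last Thursday of February 2017: February 23, 2017.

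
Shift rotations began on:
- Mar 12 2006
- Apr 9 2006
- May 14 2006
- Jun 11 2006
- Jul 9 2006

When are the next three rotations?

All dates are Sundays, 28, 35, 28, 28 days apart.
Specifically, the 2nd Sunday of each month.
August 2006 — 2nd Sunday is Aug 13 2006.
September 2006 — 2nd Sunday is Sep 10 2006.
2nd Sunday of October 2006: Oct 8 2006.

Aug 13 2006, Sep 10 2006, Oct 8 2006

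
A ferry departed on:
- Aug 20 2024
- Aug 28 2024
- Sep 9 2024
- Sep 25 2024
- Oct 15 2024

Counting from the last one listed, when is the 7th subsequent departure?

Intervals are 8, 12, 16, 20 days — an arithmetic progression with common difference 4.
Next gap: 24 days. Oct 15 2024 + 24 days = Nov 8 2024.
Next gap: 28 days. Nov 8 2024 + 28 days = Dec 6 2024.
Next gap: 32 days. Dec 6 2024 + 32 days = Jan 7 2025.
Next gap: 36 days. Jan 7 2025 + 36 days = Feb 12 2025.
Next gap: 40 days. Feb 12 2025 + 40 days = Mar 24 2025.
Next gap: 44 days. Mar 24 2025 + 44 days = May 7 2025.
Next gap: 48 days. May 7 2025 + 48 days = Jun 24 2025.

Jun 24 2025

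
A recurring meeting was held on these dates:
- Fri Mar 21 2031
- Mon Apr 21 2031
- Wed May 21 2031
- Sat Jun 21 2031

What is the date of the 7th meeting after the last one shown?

Gaps: 31, 30, 31 days — not constant. Every event is on the 21st of the month.
Pattern: the 21st of each month.
Next: July 2031 → Mon Jul 21 2031.
August 2031: Thu Aug 21 2031.
Next: September 2031 → Sun Sep 21 2031.
Next: October 2031 → Tue Oct 21 2031.
Next: November 2031 → Fri Nov 21 2031.
December 2031: Sun Dec 21 2031.
Next: January 2032 → Wed Jan 21 2032.

Wed Jan 21 2032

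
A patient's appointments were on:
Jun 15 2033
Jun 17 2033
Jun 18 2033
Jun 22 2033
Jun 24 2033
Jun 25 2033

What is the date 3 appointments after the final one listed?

The gap pattern 2, 1, 4, 2, 1 repeats every 3 events.
These are the Wednesdays, Fridays and Saturdays of each week.
The following Wednesday is Jun 29 2033.
Next Friday: Jul 1 2033.
Next Saturday: Jul 2 2033.

Jul 2 2033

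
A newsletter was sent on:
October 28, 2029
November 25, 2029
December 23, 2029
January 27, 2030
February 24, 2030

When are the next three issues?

March 24, 2030; April 28, 2030; May 26, 2030

Gaps: 28, 28, 35, 28 days — a mix of 28 and 35. Every date is a Sunday.
Each is the 4th Sunday of its month.
4th Sunday of March 2030: March 24, 2030.
April 2030 — 4th Sunday is April 28, 2030.
May 2030 — 4th Sunday is May 26, 2030.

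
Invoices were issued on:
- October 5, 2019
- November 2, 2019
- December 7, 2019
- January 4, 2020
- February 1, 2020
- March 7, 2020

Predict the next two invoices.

Gaps: 28, 35, 28, 28, 35 days — a mix of 28 and 35. Every date is a Saturday.
Each is the 1st Saturday of its month.
April 2020 — 1st Saturday is April 4, 2020.
1st Saturday of May 2020: May 2, 2020.

April 4, 2020; May 2, 2020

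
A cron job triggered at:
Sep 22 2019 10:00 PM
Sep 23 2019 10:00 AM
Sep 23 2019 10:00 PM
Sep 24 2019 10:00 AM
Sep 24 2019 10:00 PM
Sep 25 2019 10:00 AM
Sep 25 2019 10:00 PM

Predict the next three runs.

Sep 26 2019 10:00 AM, Sep 26 2019 10:00 PM, Sep 27 2019 10:00 AM

Spacing: 12, 12, 12, 12, 12, 12 h — constant 12 h.
Sep 25 2019 10:00 PM + 12 h = Sep 26 2019 10:00 AM.
Sep 26 2019 10:00 AM + 12 h = Sep 26 2019 10:00 PM.
Sep 26 2019 10:00 PM + 12 h = Sep 27 2019 10:00 AM.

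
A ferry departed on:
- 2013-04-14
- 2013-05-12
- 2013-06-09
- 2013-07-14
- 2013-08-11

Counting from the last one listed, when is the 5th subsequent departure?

2014-01-12

All dates are Sundays, 28, 28, 35, 28 days apart.
Specifically, the 2nd Sunday of each month.
2nd Sunday of September 2013: 2013-09-08.
October 2013 — 2nd Sunday is 2013-10-13.
2nd Sunday of November 2013: 2013-11-10.
2nd Sunday of December 2013: 2013-12-08.
2nd Sunday of January 2014: 2014-01-12.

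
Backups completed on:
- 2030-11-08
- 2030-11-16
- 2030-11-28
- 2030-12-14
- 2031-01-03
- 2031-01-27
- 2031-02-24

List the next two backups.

2031-03-28, 2031-05-03

Intervals are 8, 12, 16, 20, 24, 28 days — an arithmetic progression with common difference 4.
Next gap: 32 days. 2031-02-24 + 32 days = 2031-03-28.
Next gap: 36 days. 2031-03-28 + 36 days = 2031-05-03.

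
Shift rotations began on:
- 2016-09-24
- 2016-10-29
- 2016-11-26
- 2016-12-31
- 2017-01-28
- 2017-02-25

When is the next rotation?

2017-03-25

All Saturdays; the gaps (35, 28, 35, 28, 28) vary with month length.
This is the last Saturday of each month.
March 2017 ends with Saturday 2017-03-25.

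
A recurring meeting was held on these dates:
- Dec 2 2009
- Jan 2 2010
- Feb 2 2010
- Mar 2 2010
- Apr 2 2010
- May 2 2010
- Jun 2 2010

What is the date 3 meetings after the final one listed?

Each date is the 2nd; the gaps (31, 31, 28, 31, 30, 31) track the month lengths.
The rule is the 2nd of each month.
Next: July 2010 → Jul 2 2010.
August 2010: Aug 2 2010.
September 2010: Sep 2 2010.

Sep 2 2010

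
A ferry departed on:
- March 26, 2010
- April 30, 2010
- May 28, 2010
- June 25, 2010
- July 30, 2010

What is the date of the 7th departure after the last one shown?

February 25, 2011

All Fridays; the gaps (35, 28, 28, 35) vary with month length.
This is the last Friday of each month.
Last Friday of August 2010: August 27, 2010.
Last Friday of September 2010: September 24, 2010.
October 2010 ends with Friday October 29, 2010.
Last Friday of November 2010: November 26, 2010.
December 2010 ends with Friday December 31, 2010.
January 2011 ends with Friday January 28, 2011.
February 2011 ends with Friday February 25, 2011.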